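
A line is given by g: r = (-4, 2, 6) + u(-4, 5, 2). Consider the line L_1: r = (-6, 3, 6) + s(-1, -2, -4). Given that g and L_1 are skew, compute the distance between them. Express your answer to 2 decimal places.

0.51

Common perpendicular direction n = (-4, 5, 2) × (-1, -2, -4) = (-16, -18, 13).
With w = (-6, 3, 6) − (-4, 2, 6) = (-2, 1, 0), w · n = 14.
Distance = |w · n| / |n| = |14| / √749 ≈ 0.51.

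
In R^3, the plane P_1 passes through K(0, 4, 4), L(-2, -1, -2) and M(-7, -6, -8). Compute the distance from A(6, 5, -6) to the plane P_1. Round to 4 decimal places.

KL = (-2, -5, -6), KM = (-7, -10, -12); a normal to P_1 is KL × KM = (0, 18, -15).
Using K: P_1 has equation 18y - 15z = 12.
n·A − d = (0)·(6) + (18)·(5) + (-15)·(-6) − 12 = 168; |n| = √549.
Distance = |168| / √549 = 168/√549 ≈ 7.1701.

7.1701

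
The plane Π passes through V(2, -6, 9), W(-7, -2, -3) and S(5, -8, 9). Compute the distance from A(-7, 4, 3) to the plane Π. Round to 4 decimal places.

VW = (-9, 4, -12), VS = (3, -2, 0); a normal to Π is VW × VS = (-24, -36, 6).
Using V: Π has equation -24x - 36y + 6z = 222.
n·A − d = (-24)·(-7) + (-36)·(4) + (6)·(3) − 222 = -180; |n| = √1908.
Distance = |-180| / √1908 = 180/√1908 ≈ 4.1208.

4.1208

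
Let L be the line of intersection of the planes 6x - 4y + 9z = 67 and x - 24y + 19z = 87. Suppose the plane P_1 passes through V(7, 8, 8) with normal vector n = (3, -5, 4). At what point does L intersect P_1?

(-2, 5, 11)

Direction of L: (6, -4, 9) × (1, -24, 19) = (140, -105, -140).
A point on L: solving the two plane equations with x = 2 gives (2, 2, 7).
P_1: n·r = n·V gives 3x - 5y + 4z = 13.
Substitute r = (2, 2, 7) + t(140, -105, -140) into the plane: 24 + 385t = 13, so t = -1/35.
Intersection: (2, 2, 7) + (-1/35)·(140, -105, -140) = (-2, 5, 11).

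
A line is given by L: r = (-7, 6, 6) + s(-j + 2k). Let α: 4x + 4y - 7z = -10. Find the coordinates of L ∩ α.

(-7, 8, 2)

Substitute r = (-7, 6, 6) + t(0, -1, 2) into the plane: -46 + (-18)t = -10, so t = -2.
Intersection: (-7, 6, 6) + (-2)·(0, -1, 2) = (-7, 8, 2).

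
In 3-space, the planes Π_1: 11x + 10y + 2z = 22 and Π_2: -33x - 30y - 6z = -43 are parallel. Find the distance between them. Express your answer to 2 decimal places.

Rescale Π_2 by 1/(-3): 11x + 10y + 2z = 43/3. Then distance = |22 − (43/3)| / √225 ≈ 0.51.

0.51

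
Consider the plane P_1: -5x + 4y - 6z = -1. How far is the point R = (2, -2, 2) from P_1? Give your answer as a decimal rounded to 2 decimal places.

3.30

n·R − d = (-5)·(2) + (4)·(-2) + (-6)·(2) − (-1) = -29; |n| = √77.
Distance = |-29| / √77 = 29/√77 ≈ 3.30.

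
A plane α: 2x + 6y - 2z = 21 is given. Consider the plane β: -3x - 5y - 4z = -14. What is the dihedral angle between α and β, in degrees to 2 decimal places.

53.35

cos θ = |n₁·n₂| / (|n₁||n₂|) = |-28| / (√44 · √50).
θ = arccos(0.59696) ≈ 53.35°.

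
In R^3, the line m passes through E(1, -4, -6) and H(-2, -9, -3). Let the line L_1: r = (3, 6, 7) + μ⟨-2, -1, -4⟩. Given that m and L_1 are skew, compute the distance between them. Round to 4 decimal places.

A direction vector for m is H − E = (-3, -5, 3).
Common perpendicular direction n = (-3, -5, 3) × (-2, -1, -4) = (23, -18, -7).
With w = (3, 6, 7) − (1, -4, -6) = (2, 10, 13), w · n = -225.
Distance = |w · n| / |n| = |-225| / √902 ≈ 7.4917.

7.4917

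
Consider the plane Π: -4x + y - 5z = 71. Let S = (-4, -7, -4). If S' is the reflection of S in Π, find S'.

(-12, -5, -14)

λ = (n·S − d)/|n|² = (29 − 71)/42 = -1.
Reflection = S − 2λn = (-4, -7, -4) − (-2)·(-4, 1, -5) = (-12, -5, -14).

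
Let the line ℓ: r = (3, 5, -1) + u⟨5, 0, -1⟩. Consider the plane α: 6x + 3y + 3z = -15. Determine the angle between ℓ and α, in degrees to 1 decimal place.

46.1

sin θ = |n·v| / (|n||v|) = |27| / (√54 · √26) = 0.72058.
θ ≈ 46.1°.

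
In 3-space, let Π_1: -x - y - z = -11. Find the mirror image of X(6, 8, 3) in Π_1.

(2, 4, -1)

λ = (n·X − d)/|n|² = (-17 − (-11))/3 = -2.
Reflection = X − 2λn = (6, 8, 3) − (-4)·(-1, -1, -1) = (2, 4, -1).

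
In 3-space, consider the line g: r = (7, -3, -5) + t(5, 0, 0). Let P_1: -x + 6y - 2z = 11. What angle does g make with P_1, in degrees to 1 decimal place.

9.0

sin θ = |n·v| / (|n||v|) = |-5| / (√41 · √25) = 0.15617.
θ ≈ 9.0°.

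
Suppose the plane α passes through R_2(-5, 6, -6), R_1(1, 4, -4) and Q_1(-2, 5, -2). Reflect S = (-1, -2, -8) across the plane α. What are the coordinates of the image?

(3, 10, -8)

R_2R_1 = (6, -2, 2), R_2Q_1 = (3, -1, 4); a normal to α is R_2R_1 × R_2Q_1 = (-6, -18, 0).
Using R_2: α has equation -6x - 18y = -78.
λ = (n·S − d)/|n|² = (42 − (-78))/360 = 1/3.
Reflection = S − 2λn = (-1, -2, -8) − (2/3)·(-6, -18, 0) = (3, 10, -8).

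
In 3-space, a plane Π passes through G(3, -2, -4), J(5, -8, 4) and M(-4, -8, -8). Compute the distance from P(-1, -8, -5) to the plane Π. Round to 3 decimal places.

GJ = (2, -6, 8), GM = (-7, -6, -4); a normal to Π is GJ × GM = (72, -48, -54).
Using G: Π has equation 72x - 48y - 54z = 528.
n·P − d = (72)·(-1) + (-48)·(-8) + (-54)·(-5) − 528 = 54; |n| = √10404.
Distance = |54| / √10404 = 54/√10404 ≈ 0.529.

0.529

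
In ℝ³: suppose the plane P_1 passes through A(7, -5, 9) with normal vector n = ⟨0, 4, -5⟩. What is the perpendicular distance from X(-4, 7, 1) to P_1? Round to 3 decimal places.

13.743

P_1: n·r = n·A gives 4y - 5z = -65.
n·X − d = (0)·(-4) + (4)·(7) + (-5)·(1) − (-65) = 88; |n| = √41.
Distance = |88| / √41 = 88/√41 ≈ 13.743.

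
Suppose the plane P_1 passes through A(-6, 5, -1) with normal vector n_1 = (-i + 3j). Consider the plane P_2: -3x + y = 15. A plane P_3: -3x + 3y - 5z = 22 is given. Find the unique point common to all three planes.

(-3, 6, 1)

P_1: n_1·r = n_1·A gives -x + 3y = 21.
Solving the 3×3 linear system -x + 3y = 21, -3x + y = 15, -3x + 3y - 5z = 22 (e.g. by elimination or Cramer's rule, determinant = -40) gives (-3, 6, 1).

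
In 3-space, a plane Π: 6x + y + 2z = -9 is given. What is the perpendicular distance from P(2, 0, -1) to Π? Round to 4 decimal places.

2.9673

n·P − d = (6)·(2) + (1)·(0) + (2)·(-1) − (-9) = 19; |n| = √41.
Distance = |19| / √41 = 19/√41 ≈ 2.9673.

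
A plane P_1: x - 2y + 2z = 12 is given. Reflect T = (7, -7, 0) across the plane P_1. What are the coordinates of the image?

(5, -3, -4)

λ = (n·T − d)/|n|² = (21 − 12)/9 = 1.
Reflection = T − 2λn = (7, -7, 0) − 2·(1, -2, 2) = (5, -3, -4).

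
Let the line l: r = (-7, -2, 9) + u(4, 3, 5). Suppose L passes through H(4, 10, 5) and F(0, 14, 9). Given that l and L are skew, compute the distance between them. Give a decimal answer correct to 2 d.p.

13.65

A direction vector for L is F − H = (-4, 4, 4).
Common perpendicular direction n = (4, 3, 5) × (-4, 4, 4) = (-8, -36, 28).
With w = (4, 10, 5) − (-7, -2, 9) = (11, 12, -4), w · n = -632.
Distance = |w · n| / |n| = |-632| / √2144 ≈ 13.65.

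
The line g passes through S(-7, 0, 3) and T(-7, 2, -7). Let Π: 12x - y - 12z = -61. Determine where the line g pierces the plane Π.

(-7, 1, -2)

A direction vector for g is T − S = (0, 2, -10).
Substitute r = (-7, 0, 3) + t(0, 2, -10) into the plane: -120 + 118t = -61, so t = 1/2.
Intersection: (-7, 0, 3) + (1/2)·(0, 2, -10) = (-7, 1, -2).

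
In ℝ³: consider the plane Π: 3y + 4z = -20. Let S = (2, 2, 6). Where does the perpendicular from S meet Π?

Foot = S − λn with λ = (n·S − d)/|n|² = (30 − (-20))/25 = 2.
Foot = (2, 2, 6) − 2·(0, 3, 4) = (2, -4, -2).

(2, -4, -2)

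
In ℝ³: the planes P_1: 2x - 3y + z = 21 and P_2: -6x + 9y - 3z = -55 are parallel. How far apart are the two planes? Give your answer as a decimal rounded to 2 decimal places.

0.71

Rescale P_2 by 1/(-3): 2x - 3y + z = 55/3. Then distance = |21 − (55/3)| / √14 ≈ 0.71.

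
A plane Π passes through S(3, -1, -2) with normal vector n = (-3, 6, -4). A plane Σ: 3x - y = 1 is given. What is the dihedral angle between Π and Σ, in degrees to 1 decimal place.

52.6

Π: n·r = n·S gives -3x + 6y - 4z = -7.
cos θ = |n₁·n₂| / (|n₁||n₂|) = |-15| / (√61 · √10).
θ = arccos(0.60733) ≈ 52.6°.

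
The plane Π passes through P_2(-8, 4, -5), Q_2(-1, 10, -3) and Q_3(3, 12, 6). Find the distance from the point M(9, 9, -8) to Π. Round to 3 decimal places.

P_2Q_2 = (7, 6, 2), P_2Q_3 = (11, 8, 11); a normal to Π is P_2Q_2 × P_2Q_3 = (50, -55, -10).
Using P_2: Π has equation 50x - 55y - 10z = -570.
n·M − d = (50)·(9) + (-55)·(9) + (-10)·(-8) − (-570) = 605; |n| = √5625.
Distance = |605| / √5625 = 605/√5625 ≈ 8.067.

8.067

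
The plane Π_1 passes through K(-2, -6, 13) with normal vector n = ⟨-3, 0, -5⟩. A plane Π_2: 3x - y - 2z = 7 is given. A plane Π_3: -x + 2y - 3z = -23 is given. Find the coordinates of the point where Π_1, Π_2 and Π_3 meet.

(8, 3, 7)

Π_1: n·r = n·K gives -3x - 5z = -59.
Solving the 3×3 linear system -3x - 5z = -59, 3x - y - 2z = 7, -x + 2y - 3z = -23 (e.g. by elimination or Cramer's rule, determinant = -46) gives (8, 3, 7).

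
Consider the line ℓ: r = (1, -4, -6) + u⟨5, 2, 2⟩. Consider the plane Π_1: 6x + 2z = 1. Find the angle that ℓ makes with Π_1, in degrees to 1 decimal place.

sin θ = |n·v| / (|n||v|) = |34| / (√40 · √33) = 0.93582.
θ ≈ 69.4°.

69.4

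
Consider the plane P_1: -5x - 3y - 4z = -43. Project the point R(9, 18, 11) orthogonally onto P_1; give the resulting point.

Foot = R − λn with λ = (n·R − d)/|n|² = (-143 − (-43))/50 = -2.
Foot = (9, 18, 11) − (-2)·(-5, -3, -4) = (-1, 12, 3).

(-1, 12, 3)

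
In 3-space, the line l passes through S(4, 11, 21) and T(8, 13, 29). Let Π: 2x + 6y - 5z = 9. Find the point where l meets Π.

A direction vector for l is T − S = (4, 2, 8).
Substitute r = (4, 11, 21) + t(4, 2, 8) into the plane: -31 + (-20)t = 9, so t = -2.
Intersection: (4, 11, 21) + (-2)·(4, 2, 8) = (-4, 7, 5).

(-4, 7, 5)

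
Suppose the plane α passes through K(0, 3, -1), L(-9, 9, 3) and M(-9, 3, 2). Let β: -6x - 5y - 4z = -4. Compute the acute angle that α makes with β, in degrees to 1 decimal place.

56.5

KL = (-9, 6, 4), KM = (-9, 0, 3); a normal to α is KL × KM = (18, -9, 54).
Using K: α has equation 18x - 9y + 54z = -81.
cos θ = |n₁·n₂| / (|n₁||n₂|) = |-279| / (√3321 · √77).
θ = arccos(0.55173) ≈ 56.5°.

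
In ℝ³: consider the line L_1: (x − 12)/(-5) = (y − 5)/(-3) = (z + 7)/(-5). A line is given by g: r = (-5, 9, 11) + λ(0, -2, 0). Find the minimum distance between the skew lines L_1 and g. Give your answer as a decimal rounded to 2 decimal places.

L_1 has direction (-5, -3, -5) through (12, 5, -7).
Common perpendicular direction n = (-5, -3, -5) × (0, -2, 0) = (-10, 0, 10).
With w = (-5, 9, 11) − (12, 5, -7) = (-17, 4, 18), w · n = 350.
Distance = |w · n| / |n| = |350| / √200 ≈ 24.75.

24.75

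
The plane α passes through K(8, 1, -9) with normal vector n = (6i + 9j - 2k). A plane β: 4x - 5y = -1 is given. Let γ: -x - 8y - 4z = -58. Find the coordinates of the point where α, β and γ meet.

(6, 5, 3)

α: n·r = n·K gives 6x + 9y - 2z = 75.
Solving the 3×3 linear system 6x + 9y - 2z = 75, 4x - 5y = -1, -x - 8y - 4z = -58 (e.g. by elimination or Cramer's rule, determinant = 338) gives (6, 5, 3).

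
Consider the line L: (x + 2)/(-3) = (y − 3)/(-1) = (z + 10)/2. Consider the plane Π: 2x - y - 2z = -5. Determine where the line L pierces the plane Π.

(-8, 1, -6)

L has direction (-3, -1, 2) through (-2, 3, -10).
Substitute r = (-2, 3, -10) + t(-3, -1, 2) into the plane: 13 + (-9)t = -5, so t = 2.
Intersection: (-2, 3, -10) + 2·(-3, -1, 2) = (-8, 1, -6).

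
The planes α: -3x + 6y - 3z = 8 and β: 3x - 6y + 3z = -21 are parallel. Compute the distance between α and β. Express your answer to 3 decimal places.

Rescale β by 1/(-1): -3x + 6y - 3z = 21. Then distance = |8 − 21| / √54 ≈ 1.769.

1.769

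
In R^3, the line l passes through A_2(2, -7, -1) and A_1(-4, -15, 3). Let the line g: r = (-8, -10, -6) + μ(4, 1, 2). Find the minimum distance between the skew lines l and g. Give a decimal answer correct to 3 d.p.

A direction vector for l is A_1 − A_2 = (-6, -8, 4).
Common perpendicular direction n = (-6, -8, 4) × (4, 1, 2) = (-20, 28, 26).
With w = (-8, -10, -6) − (2, -7, -1) = (-10, -3, -5), w · n = -14.
Distance = |w · n| / |n| = |-14| / √1860 ≈ 0.325.

0.325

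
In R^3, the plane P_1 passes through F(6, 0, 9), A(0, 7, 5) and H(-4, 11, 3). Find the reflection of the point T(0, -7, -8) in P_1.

(12, 17, 16)

FA = (-6, 7, -4), FH = (-10, 11, -6); a normal to P_1 is FA × FH = (2, 4, 4).
Using F: P_1 has equation 2x + 4y + 4z = 48.
λ = (n·T − d)/|n|² = (-60 − 48)/36 = -3.
Reflection = T − 2λn = (0, -7, -8) − (-6)·(2, 4, 4) = (12, 17, 16).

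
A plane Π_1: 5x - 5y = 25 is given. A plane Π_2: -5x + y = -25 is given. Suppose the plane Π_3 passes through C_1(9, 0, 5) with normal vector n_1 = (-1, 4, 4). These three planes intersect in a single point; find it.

Π_3: n_1·r = n_1·C_1 gives -x + 4y + 4z = 11.
Solving the 3×3 linear system 5x - 5y = 25, -5x + y = -25, -x + 4y + 4z = 11 (e.g. by elimination or Cramer's rule, determinant = -80) gives (5, 0, 4).

(5, 0, 4)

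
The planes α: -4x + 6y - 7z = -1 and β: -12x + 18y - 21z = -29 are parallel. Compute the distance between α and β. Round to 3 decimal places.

0.862

Rescale β by 1/3: -4x + 6y - 7z = -29/3. Then distance = |-1 − (-29/3)| / √101 ≈ 0.862.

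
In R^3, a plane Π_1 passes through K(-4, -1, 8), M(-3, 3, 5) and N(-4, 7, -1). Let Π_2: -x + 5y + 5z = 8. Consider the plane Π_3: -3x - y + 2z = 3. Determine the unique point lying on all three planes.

(-8, 7, -7)

KM = (1, 4, -3), KN = (0, 8, -9); a normal to Π_1 is KM × KN = (-12, 9, 8).
Using K: Π_1 has equation -12x + 9y + 8z = 103.
Solving the 3×3 linear system -12x + 9y + 8z = 103, -x + 5y + 5z = 8, -3x - y + 2z = 3 (e.g. by elimination or Cramer's rule, determinant = -169) gives (-8, 7, -7).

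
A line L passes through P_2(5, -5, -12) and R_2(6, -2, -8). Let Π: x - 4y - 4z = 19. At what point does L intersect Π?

A direction vector for L is R_2 − P_2 = (1, 3, 4).
Substitute r = (5, -5, -12) + t(1, 3, 4) into the plane: 73 + (-27)t = 19, so t = 2.
Intersection: (5, -5, -12) + 2·(1, 3, 4) = (7, 1, -4).

(7, 1, -4)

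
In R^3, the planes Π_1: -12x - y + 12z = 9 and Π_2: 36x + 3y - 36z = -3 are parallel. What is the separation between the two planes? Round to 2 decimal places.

0.47

Rescale Π_2 by 1/(-3): -12x - y + 12z = 1. Then distance = |9 − 1| / √289 ≈ 0.47.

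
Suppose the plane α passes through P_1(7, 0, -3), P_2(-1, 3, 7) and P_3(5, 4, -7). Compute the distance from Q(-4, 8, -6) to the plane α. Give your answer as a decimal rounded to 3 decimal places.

3.000

P_1P_2 = (-8, 3, 10), P_1P_3 = (-2, 4, -4); a normal to α is P_1P_2 × P_1P_3 = (-52, -52, -26).
Using P_1: α has equation -52x - 52y - 26z = -286.
n·Q − d = (-52)·(-4) + (-52)·(8) + (-26)·(-6) − (-286) = 234; |n| = √6084.
Distance = |234| / √6084 = 234/√6084 ≈ 3.000.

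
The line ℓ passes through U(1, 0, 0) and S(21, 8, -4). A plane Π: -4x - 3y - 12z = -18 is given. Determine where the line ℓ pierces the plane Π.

A direction vector for ℓ is S − U = (20, 8, -4).
Substitute r = (1, 0, 0) + t(20, 8, -4) into the plane: -4 + (-56)t = -18, so t = 1/4.
Intersection: (1, 0, 0) + (1/4)·(20, 8, -4) = (6, 2, -1).

(6, 2, -1)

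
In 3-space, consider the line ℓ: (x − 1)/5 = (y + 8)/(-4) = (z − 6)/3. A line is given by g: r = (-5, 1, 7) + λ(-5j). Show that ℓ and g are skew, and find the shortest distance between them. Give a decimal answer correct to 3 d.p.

ℓ has direction (5, -4, 3) through (1, -8, 6).
Common perpendicular direction n = (5, -4, 3) × (0, -5, 0) = (15, 0, -25).
With w = (-5, 1, 7) − (1, -8, 6) = (-6, 9, 1), w · n = -115.
Since n ≠ 0 the lines are not parallel, and w · n = -115 ≠ 0 so they do not intersect; hence they are skew.
Distance = |w · n| / |n| = |-115| / √850 ≈ 3.944.

3.944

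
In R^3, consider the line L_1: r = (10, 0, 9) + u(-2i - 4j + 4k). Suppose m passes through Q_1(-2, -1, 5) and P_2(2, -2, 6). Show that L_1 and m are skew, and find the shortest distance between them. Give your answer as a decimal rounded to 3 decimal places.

A direction vector for m is P_2 − Q_1 = (4, -1, 1).
Common perpendicular direction n = (-2, -4, 4) × (4, -1, 1) = (0, 18, 18).
With w = (-2, -1, 5) − (10, 0, 9) = (-12, -1, -4), w · n = -90.
Since n ≠ 0 the lines are not parallel, and w · n = -90 ≠ 0 so they do not intersect; hence they are skew.
Distance = |w · n| / |n| = |-90| / √648 ≈ 3.536.

3.536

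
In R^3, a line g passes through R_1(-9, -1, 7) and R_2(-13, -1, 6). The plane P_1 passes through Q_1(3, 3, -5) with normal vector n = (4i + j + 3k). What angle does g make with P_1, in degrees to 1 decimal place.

64.7

A direction vector for g is R_2 − R_1 = (-4, 0, -1).
P_1: n·r = n·Q_1 gives 4x + y + 3z = 0.
sin θ = |n·v| / (|n||v|) = |-19| / (√26 · √17) = 0.90374.
θ ≈ 64.7°.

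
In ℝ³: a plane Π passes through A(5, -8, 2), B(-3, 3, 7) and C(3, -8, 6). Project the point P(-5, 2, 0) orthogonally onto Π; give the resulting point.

AB = (-8, 11, 5), AC = (-2, 0, 4); a normal to Π is AB × AC = (44, 22, 22).
Using A: Π has equation 44x + 22y + 22z = 88.
Foot = P − λn with λ = (n·P − d)/|n|² = (-176 − 88)/2904 = -1/11.
Foot = (-5, 2, 0) − (-1/11)·(44, 22, 22) = (-1, 4, 2).

(-1, 4, 2)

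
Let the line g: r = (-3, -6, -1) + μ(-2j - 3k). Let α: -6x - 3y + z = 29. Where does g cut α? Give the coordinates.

(-3, -2, 5)

Substitute r = (-3, -6, -1) + t(0, -2, -3) into the plane: 35 + 3t = 29, so t = -2.
Intersection: (-3, -6, -1) + (-2)·(0, -2, -3) = (-3, -2, 5).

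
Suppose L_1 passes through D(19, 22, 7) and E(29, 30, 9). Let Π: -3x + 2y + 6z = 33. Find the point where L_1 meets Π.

A direction vector for L_1 is E − D = (10, 8, 2).
Substitute r = (19, 22, 7) + t(10, 8, 2) into the plane: 29 + (-2)t = 33, so t = -2.
Intersection: (19, 22, 7) + (-2)·(10, 8, 2) = (-1, 6, 3).

(-1, 6, 3)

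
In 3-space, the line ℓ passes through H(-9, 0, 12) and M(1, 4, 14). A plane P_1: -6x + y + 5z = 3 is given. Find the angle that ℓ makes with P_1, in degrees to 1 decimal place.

32.2

A direction vector for ℓ is M − H = (10, 4, 2).
sin θ = |n·v| / (|n||v|) = |-46| / (√62 · √120) = 0.53330.
θ ≈ 32.2°.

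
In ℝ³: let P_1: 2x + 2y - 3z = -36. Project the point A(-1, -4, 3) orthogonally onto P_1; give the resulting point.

Foot = A − λn with λ = (n·A − d)/|n|² = (-19 − (-36))/17 = 1.
Foot = (-1, -4, 3) − 1·(2, 2, -3) = (-3, -6, 6).

(-3, -6, 6)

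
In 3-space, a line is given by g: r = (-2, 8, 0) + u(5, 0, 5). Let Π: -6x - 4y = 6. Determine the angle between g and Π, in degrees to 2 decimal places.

sin θ = |n·v| / (|n||v|) = |-30| / (√52 · √50) = 0.58835.
θ ≈ 36.04°.

36.04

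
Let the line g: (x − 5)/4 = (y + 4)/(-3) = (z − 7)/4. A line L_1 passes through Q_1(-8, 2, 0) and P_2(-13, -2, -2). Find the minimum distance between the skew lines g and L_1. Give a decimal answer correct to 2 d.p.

g has direction (4, -3, 4) through (5, -4, 7).
A direction vector for L_1 is P_2 − Q_1 = (-5, -4, -2).
Common perpendicular direction n = (4, -3, 4) × (-5, -4, -2) = (22, -12, -31).
With w = (-8, 2, 0) − (5, -4, 7) = (-13, 6, -7), w · n = -141.
Distance = |w · n| / |n| = |-141| / √1589 ≈ 3.54.

3.54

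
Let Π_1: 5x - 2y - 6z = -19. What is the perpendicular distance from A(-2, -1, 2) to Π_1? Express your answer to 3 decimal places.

n·A − d = (5)·(-2) + (-2)·(-1) + (-6)·(2) − (-19) = -1; |n| = √65.
Distance = |-1| / √65 = 1/√65 ≈ 0.124.

0.124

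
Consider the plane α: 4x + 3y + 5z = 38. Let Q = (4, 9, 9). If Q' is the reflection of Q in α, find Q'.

(-4, 3, -1)

λ = (n·Q − d)/|n|² = (88 − 38)/50 = 1.
Reflection = Q − 2λn = (4, 9, 9) − 2·(4, 3, 5) = (-4, 3, -1).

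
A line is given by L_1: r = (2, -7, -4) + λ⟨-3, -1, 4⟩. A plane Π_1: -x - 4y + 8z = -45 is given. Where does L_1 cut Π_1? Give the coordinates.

Substitute r = (2, -7, -4) + t(-3, -1, 4) into the plane: -6 + 39t = -45, so t = -1.
Intersection: (2, -7, -4) + (-1)·(-3, -1, 4) = (5, -6, -8).

(5, -6, -8)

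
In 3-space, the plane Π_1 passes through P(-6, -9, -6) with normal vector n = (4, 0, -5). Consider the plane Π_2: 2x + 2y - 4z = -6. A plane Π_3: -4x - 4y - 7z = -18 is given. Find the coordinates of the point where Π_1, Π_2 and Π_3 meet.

(4, -3, 2)

Π_1: n·r = n·P gives 4x - 5z = 6.
Solving the 3×3 linear system 4x - 5z = 6, 2x + 2y - 4z = -6, -4x - 4y - 7z = -18 (e.g. by elimination or Cramer's rule, determinant = -120) gives (4, -3, 2).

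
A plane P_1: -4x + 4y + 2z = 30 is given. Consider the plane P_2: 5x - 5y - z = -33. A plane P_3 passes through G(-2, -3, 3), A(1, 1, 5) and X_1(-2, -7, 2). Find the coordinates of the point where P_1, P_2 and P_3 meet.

(-5, 1, 3)

GA = (3, 4, 2), GX_1 = (0, -4, -1); a normal to P_3 is GA × GX_1 = (4, 3, -12).
Using G: P_3 has equation 4x + 3y - 12z = -53.
Solving the 3×3 linear system -4x + 4y + 2z = 30, 5x - 5y - z = -33, 4x + 3y - 12z = -53 (e.g. by elimination or Cramer's rule, determinant = 42) gives (-5, 1, 3).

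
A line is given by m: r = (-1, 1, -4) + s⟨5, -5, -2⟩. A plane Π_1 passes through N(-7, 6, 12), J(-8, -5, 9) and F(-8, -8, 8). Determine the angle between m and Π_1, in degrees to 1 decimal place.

19.1

NJ = (-1, -11, -3), NF = (-1, -14, -4); a normal to Π_1 is NJ × NF = (2, -1, 3).
Using N: Π_1 has equation 2x - y + 3z = 16.
sin θ = |n·v| / (|n||v|) = |9| / (√14 · √54) = 0.32733.
θ ≈ 19.1°.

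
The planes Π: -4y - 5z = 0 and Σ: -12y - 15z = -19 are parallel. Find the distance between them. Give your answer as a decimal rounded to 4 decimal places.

0.9891

Rescale Σ by 1/3: -4y - 5z = -19/3. Then distance = |0 − (-19/3)| / √41 ≈ 0.9891.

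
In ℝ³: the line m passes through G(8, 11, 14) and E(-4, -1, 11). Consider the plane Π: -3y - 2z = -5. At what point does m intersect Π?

(-8, -5, 10)

A direction vector for m is E − G = (-12, -12, -3).
Substitute r = (8, 11, 14) + t(-12, -12, -3) into the plane: -61 + 42t = -5, so t = 4/3.
Intersection: (8, 11, 14) + (4/3)·(-12, -12, -3) = (-8, -5, 10).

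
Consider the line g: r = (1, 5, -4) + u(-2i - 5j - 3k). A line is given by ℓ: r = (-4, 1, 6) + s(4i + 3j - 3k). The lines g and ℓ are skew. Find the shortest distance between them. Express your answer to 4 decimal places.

2.7790

Common perpendicular direction n = (-2, -5, -3) × (4, 3, -3) = (24, -18, 14).
With w = (-4, 1, 6) − (1, 5, -4) = (-5, -4, 10), w · n = 92.
Distance = |w · n| / |n| = |92| / √1096 ≈ 2.7790.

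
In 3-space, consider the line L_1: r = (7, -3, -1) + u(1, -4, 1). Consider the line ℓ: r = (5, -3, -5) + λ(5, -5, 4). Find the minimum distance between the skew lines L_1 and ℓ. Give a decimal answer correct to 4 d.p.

Common perpendicular direction n = (1, -4, 1) × (5, -5, 4) = (-11, 1, 15).
With w = (5, -3, -5) − (7, -3, -1) = (-2, 0, -4), w · n = -38.
Distance = |w · n| / |n| = |-38| / √347 ≈ 2.0399.

2.0399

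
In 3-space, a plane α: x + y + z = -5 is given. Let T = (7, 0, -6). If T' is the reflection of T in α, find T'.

(3, -4, -10)

λ = (n·T − d)/|n|² = (1 − (-5))/3 = 2.
Reflection = T − 2λn = (7, 0, -6) − 4·(1, 1, 1) = (3, -4, -10).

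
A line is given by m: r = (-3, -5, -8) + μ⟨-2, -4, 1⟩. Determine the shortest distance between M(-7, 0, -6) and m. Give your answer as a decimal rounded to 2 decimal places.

6.34

Taking (-3, -5, -8) on m with direction v = (-2, -4, 1): w = M − (-3, -5, -8) = (-4, 5, 2), and w × v = (13, 0, 26).
Distance = |w × v| / |v| = √845 / √21 ≈ 6.34.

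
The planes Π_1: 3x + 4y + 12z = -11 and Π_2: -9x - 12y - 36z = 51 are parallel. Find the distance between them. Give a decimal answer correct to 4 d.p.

0.4615

Rescale Π_2 by 1/(-3): 3x + 4y + 12z = -17. Then distance = |-11 − (-17)| / √169 ≈ 0.4615.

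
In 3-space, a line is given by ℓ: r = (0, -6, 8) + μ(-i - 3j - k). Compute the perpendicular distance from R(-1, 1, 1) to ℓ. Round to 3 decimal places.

9.145

Taking (0, -6, 8) on ℓ with direction v = (-1, -3, -1): w = R − (0, -6, 8) = (-1, 7, -7), and w × v = (-28, 6, 10).
Distance = |w × v| / |v| = √920 / √11 ≈ 9.145.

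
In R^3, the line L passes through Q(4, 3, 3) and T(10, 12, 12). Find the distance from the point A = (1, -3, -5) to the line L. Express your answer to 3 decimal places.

A direction vector for L is T − Q = (6, 9, 9).
Taking (4, 3, 3) on L with direction v = (6, 9, 9): w = A − (4, 3, 3) = (-3, -6, -8), and w × v = (18, -21, 9).
Distance = |w × v| / |v| = √846 / √198 ≈ 2.067.

2.067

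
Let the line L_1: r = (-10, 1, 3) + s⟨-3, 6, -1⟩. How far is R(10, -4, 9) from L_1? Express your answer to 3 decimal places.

Taking (-10, 1, 3) on L_1 with direction v = (-3, 6, -1): w = R − (-10, 1, 3) = (20, -5, 6), and w × v = (-31, 2, 105).
Distance = |w × v| / |v| = √11990 / √46 ≈ 16.145.

16.145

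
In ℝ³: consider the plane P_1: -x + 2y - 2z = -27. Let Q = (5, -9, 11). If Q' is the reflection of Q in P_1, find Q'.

λ = (n·Q − d)/|n|² = (-45 − (-27))/9 = -2.
Reflection = Q − 2λn = (5, -9, 11) − (-4)·(-1, 2, -2) = (1, -1, 3).

(1, -1, 3)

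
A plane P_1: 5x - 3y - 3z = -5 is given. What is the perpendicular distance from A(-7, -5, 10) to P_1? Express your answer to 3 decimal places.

6.862

n·A − d = (5)·(-7) + (-3)·(-5) + (-3)·(10) − (-5) = -45; |n| = √43.
Distance = |-45| / √43 = 45/√43 ≈ 6.862.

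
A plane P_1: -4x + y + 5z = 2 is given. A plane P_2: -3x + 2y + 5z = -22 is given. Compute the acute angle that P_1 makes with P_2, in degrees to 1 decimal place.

cos θ = |n₁·n₂| / (|n₁||n₂|) = |39| / (√42 · √38).
θ = arccos(0.97622) ≈ 12.5°.

12.5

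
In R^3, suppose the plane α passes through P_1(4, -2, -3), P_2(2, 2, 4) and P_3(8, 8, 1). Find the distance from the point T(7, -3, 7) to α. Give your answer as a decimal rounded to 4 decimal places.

P_1P_2 = (-2, 4, 7), P_1P_3 = (4, 10, 4); a normal to α is P_1P_2 × P_1P_3 = (-54, 36, -36).
Using P_1: α has equation -54x + 36y - 36z = -180.
n·T − d = (-54)·(7) + (36)·(-3) + (-36)·(7) − (-180) = -558; |n| = √5508.
Distance = |-558| / √5508 = 558/√5508 ≈ 7.5186.

7.5186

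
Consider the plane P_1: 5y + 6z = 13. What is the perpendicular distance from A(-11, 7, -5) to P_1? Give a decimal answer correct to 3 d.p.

1.024

n·A − d = (0)·(-11) + (5)·(7) + (6)·(-5) − 13 = -8; |n| = √61.
Distance = |-8| / √61 = 8/√61 ≈ 1.024.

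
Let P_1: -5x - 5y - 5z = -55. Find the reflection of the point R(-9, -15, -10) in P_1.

(21, 15, 20)

λ = (n·R − d)/|n|² = (170 − (-55))/75 = 3.
Reflection = R − 2λn = (-9, -15, -10) − 6·(-5, -5, -5) = (21, 15, 20).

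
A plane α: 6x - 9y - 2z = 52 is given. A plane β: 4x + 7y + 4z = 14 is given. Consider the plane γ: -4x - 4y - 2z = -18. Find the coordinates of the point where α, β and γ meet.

Solving the 3×3 linear system 6x - 9y - 2z = 52, 4x + 7y + 4z = 14, -4x - 4y - 2z = -18 (e.g. by elimination or Cramer's rule, determinant = 60) gives (6, -2, 1).

(6, -2, 1)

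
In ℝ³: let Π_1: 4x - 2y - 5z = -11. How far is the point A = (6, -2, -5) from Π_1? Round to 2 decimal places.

n·A − d = (4)·(6) + (-2)·(-2) + (-5)·(-5) − (-11) = 64; |n| = √45.
Distance = |64| / √45 = 64/√45 ≈ 9.54.

9.54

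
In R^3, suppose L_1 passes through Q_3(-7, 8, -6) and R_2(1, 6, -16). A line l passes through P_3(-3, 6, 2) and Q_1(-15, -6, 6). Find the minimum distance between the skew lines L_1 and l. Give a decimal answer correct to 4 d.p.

8.3959

A direction vector for L_1 is R_2 − Q_3 = (8, -2, -10).
A direction vector for l is Q_1 − P_3 = (-12, -12, 4).
Common perpendicular direction n = (8, -2, -10) × (-12, -12, 4) = (-128, 88, -120).
With w = (-3, 6, 2) − (-7, 8, -6) = (4, -2, 8), w · n = -1648.
Distance = |w · n| / |n| = |-1648| / √38528 ≈ 8.3959.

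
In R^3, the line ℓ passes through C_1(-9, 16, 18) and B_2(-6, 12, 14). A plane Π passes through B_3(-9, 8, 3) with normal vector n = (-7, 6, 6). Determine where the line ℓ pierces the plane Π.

(-3, 8, 10)

A direction vector for ℓ is B_2 − C_1 = (3, -4, -4).
Π: n·r = n·B_3 gives -7x + 6y + 6z = 129.
Substitute r = (-9, 16, 18) + t(3, -4, -4) into the plane: 267 + (-69)t = 129, so t = 2.
Intersection: (-9, 16, 18) + 2·(3, -4, -4) = (-3, 8, 10).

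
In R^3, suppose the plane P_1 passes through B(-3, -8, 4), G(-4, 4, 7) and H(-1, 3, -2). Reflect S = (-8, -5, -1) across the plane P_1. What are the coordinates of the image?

(4, -5, 3)

BG = (-1, 12, 3), BH = (2, 11, -6); a normal to P_1 is BG × BH = (-105, 0, -35).
Using B: P_1 has equation -105x - 35z = 175.
λ = (n·S − d)/|n|² = (875 − 175)/12250 = 2/35.
Reflection = S − 2λn = (-8, -5, -1) − (4/35)·(-105, 0, -35) = (4, -5, 3).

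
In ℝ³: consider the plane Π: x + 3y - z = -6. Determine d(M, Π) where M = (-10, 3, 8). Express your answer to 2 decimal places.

n·M − d = (1)·(-10) + (3)·(3) + (-1)·(8) − (-6) = -3; |n| = √11.
Distance = |-3| / √11 = 3/√11 ≈ 0.90.

0.90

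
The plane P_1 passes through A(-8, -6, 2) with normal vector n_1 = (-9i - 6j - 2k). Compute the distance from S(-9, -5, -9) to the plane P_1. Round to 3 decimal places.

P_1: n_1·r = n_1·A gives -9x - 6y - 2z = 104.
n·S − d = (-9)·(-9) + (-6)·(-5) + (-2)·(-9) − 104 = 25; |n| = √121.
Distance = |25| / √121 = 25/√121 ≈ 2.273.

2.273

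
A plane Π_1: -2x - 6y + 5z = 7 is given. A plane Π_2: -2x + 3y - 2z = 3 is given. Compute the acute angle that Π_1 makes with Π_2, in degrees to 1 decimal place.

43.8

cos θ = |n₁·n₂| / (|n₁||n₂|) = |-24| / (√65 · √17).
θ = arccos(0.72199) ≈ 43.8°.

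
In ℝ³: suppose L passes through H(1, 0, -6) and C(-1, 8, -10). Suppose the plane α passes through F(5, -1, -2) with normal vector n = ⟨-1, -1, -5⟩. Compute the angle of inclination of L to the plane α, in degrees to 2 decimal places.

A direction vector for L is C − H = (-2, 8, -4).
α: n·r = n·F gives -x - y - 5z = 6.
sin θ = |n·v| / (|n||v|) = |14| / (√27 · √84) = 0.29397.
θ ≈ 17.10°.

17.10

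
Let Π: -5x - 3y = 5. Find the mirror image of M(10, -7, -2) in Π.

λ = (n·M − d)/|n|² = (-29 − 5)/34 = -1.
Reflection = M − 2λn = (10, -7, -2) − (-2)·(-5, -3, 0) = (0, -13, -2).

(0, -13, -2)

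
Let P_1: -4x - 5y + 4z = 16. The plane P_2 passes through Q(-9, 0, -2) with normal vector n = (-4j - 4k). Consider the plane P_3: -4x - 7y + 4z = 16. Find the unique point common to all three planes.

P_2: n·r = n·Q gives -4y - 4z = 8.
Solving the 3×3 linear system -4x - 5y + 4z = 16, -4y - 4z = 8, -4x - 7y + 4z = 16 (e.g. by elimination or Cramer's rule, determinant = 32) gives (-6, 0, -2).

(-6, 0, -2)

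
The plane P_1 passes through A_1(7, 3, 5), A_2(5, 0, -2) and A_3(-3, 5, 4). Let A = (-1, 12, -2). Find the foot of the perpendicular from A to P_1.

A_1A_2 = (-2, -3, -7), A_1A_3 = (-10, 2, -1); a normal to P_1 is A_1A_2 × A_1A_3 = (17, 68, -34).
Using A_1: P_1 has equation 17x + 68y - 34z = 153.
Foot = A − λn with λ = (n·A − d)/|n|² = (867 − 153)/6069 = 2/17.
Foot = (-1, 12, -2) − (2/17)·(17, 68, -34) = (-3, 4, 2).

(-3, 4, 2)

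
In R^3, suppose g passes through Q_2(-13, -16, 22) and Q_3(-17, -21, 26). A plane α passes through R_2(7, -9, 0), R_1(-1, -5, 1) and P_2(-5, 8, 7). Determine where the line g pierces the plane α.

(3, 4, 6)

A direction vector for g is Q_3 − Q_2 = (-4, -5, 4).
R_2R_1 = (-8, 4, 1), R_2P_2 = (-12, 17, 7); a normal to α is R_2R_1 × R_2P_2 = (11, 44, -88).
Using R_2: α has equation 11x + 44y - 88z = -319.
Substitute r = (-13, -16, 22) + t(-4, -5, 4) into the plane: -2783 + (-616)t = -319, so t = -4.
Intersection: (-13, -16, 22) + (-4)·(-4, -5, 4) = (3, 4, 6).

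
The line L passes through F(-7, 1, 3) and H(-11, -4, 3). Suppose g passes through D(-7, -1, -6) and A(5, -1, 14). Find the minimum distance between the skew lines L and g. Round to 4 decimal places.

4.9497

A direction vector for L is H − F = (-4, -5, 0).
A direction vector for g is A − D = (12, 0, 20).
Common perpendicular direction n = (-4, -5, 0) × (12, 0, 20) = (-100, 80, 60).
With w = (-7, -1, -6) − (-7, 1, 3) = (0, -2, -9), w · n = -700.
Distance = |w · n| / |n| = |-700| / √20000 ≈ 4.9497.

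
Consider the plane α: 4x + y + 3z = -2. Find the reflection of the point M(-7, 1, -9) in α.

(9, 5, 3)

λ = (n·M − d)/|n|² = (-54 − (-2))/26 = -2.
Reflection = M − 2λn = (-7, 1, -9) − (-4)·(4, 1, 3) = (9, 5, 3).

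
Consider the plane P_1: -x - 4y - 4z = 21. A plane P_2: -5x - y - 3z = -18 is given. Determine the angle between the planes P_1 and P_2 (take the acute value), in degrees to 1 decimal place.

cos θ = |n₁·n₂| / (|n₁||n₂|) = |21| / (√33 · √35).
θ = arccos(0.61791) ≈ 51.8°.

51.8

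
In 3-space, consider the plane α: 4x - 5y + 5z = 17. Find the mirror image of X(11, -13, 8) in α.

(-5, 7, -12)

λ = (n·X − d)/|n|² = (149 − 17)/66 = 2.
Reflection = X − 2λn = (11, -13, 8) − 4·(4, -5, 5) = (-5, 7, -12).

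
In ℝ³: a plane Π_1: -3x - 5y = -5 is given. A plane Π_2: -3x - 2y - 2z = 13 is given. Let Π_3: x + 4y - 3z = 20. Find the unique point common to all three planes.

(-5, 4, -3)

Solving the 3×3 linear system -3x - 5y = -5, -3x - 2y - 2z = 13, x + 4y - 3z = 20 (e.g. by elimination or Cramer's rule, determinant = 13) gives (-5, 4, -3).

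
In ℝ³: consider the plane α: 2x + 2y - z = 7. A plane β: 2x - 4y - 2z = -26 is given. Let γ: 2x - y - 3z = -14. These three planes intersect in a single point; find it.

(0, 5, 3)

Solving the 3×3 linear system 2x + 2y - z = 7, 2x - 4y - 2z = -26, 2x - y - 3z = -14 (e.g. by elimination or Cramer's rule, determinant = 18) gives (0, 5, 3).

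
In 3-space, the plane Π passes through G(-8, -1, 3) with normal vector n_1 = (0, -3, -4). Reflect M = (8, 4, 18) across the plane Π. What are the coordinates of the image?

Π: n_1·r = n_1·G gives -3y - 4z = -9.
λ = (n·M − d)/|n|² = (-84 − (-9))/25 = -3.
Reflection = M − 2λn = (8, 4, 18) − (-6)·(0, -3, -4) = (8, -14, -6).

(8, -14, -6)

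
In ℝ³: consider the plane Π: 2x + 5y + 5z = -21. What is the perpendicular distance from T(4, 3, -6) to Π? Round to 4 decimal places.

1.9052

n·T − d = (2)·(4) + (5)·(3) + (5)·(-6) − (-21) = 14; |n| = √54.
Distance = |14| / √54 = 14/√54 ≈ 1.9052.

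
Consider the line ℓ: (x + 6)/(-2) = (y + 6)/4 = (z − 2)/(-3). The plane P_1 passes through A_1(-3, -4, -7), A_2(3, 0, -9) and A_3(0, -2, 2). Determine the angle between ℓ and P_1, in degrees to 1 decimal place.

55.5

ℓ has direction (-2, 4, -3) through (-6, -6, 2).
A_1A_2 = (6, 4, -2), A_1A_3 = (3, 2, 9); a normal to P_1 is A_1A_2 × A_1A_3 = (40, -60, 0).
Using A_1: P_1 has equation 40x - 60y = 120.
sin θ = |n·v| / (|n||v|) = |-320| / (√5200 · √29) = 0.82404.
θ ≈ 55.5°.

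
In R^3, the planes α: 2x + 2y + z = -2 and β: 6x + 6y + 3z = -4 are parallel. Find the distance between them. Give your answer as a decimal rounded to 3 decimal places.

Rescale β by 1/3: 2x + 2y + z = -4/3. Then distance = |-2 − (-4/3)| / √9 ≈ 0.222.

0.222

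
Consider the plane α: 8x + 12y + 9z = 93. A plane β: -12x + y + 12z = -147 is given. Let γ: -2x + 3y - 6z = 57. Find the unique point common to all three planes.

(6, 9, -7)

Solving the 3×3 linear system 8x + 12y + 9z = 93, -12x + y + 12z = -147, -2x + 3y - 6z = 57 (e.g. by elimination or Cramer's rule, determinant = -1794) gives (6, 9, -7).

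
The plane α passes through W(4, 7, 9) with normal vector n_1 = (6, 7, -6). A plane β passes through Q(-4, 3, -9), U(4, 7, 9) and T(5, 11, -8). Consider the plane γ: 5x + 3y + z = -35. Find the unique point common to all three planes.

(-6, 1, -8)

α: n_1·r = n_1·W gives 6x + 7y - 6z = 19.
QU = (8, 4, 18), QT = (9, 8, 1); a normal to β is QU × QT = (-140, 154, 28).
Using Q: β has equation -140x + 154y + 28z = 770.
Solving the 3×3 linear system 6x + 7y - 6z = 19, -140x + 154y + 28z = 770, 5x + 3y + z = -35 (e.g. by elimination or Cramer's rule, determinant = 9520) gives (-6, 1, -8).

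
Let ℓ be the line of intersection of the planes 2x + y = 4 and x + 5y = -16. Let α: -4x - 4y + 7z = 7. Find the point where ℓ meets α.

Direction of ℓ: (2, 1, 0) × (1, 5, 0) = (0, 0, 9).
A point on ℓ: solving the two plane equations with z = -2 gives (4, -4, -2).
Substitute r = (4, -4, -2) + t(0, 0, 9) into the plane: -14 + 63t = 7, so t = 1/3.
Intersection: (4, -4, -2) + (1/3)·(0, 0, 9) = (4, -4, 1).

(4, -4, 1)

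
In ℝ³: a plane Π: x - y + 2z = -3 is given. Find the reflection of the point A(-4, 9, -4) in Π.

(2, 3, 8)

λ = (n·A − d)/|n|² = (-21 − (-3))/6 = -3.
Reflection = A − 2λn = (-4, 9, -4) − (-6)·(1, -1, 2) = (2, 3, 8).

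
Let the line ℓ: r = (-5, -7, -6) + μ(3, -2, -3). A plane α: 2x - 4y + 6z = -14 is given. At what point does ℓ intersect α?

(-8, -5, -3)

Substitute r = (-5, -7, -6) + t(3, -2, -3) into the plane: -18 + (-4)t = -14, so t = -1.
Intersection: (-5, -7, -6) + (-1)·(3, -2, -3) = (-8, -5, -3).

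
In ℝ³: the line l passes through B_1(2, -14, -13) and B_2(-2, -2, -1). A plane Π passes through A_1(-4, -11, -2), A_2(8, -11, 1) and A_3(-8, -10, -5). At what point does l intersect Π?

(0, -8, -7)

A direction vector for l is B_2 − B_1 = (-4, 12, 12).
A_1A_2 = (12, 0, 3), A_1A_3 = (-4, 1, -3); a normal to Π is A_1A_2 × A_1A_3 = (-3, 24, 12).
Using A_1: Π has equation -3x + 24y + 12z = -276.
Substitute r = (2, -14, -13) + t(-4, 12, 12) into the plane: -498 + 444t = -276, so t = 1/2.
Intersection: (2, -14, -13) + (1/2)·(-4, 12, 12) = (0, -8, -7).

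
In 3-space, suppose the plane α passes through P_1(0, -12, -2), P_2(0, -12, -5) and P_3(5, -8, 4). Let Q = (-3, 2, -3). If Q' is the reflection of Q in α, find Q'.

P_1P_2 = (0, 0, -3), P_1P_3 = (5, 4, 6); a normal to α is P_1P_2 × P_1P_3 = (12, -15, 0).
Using P_1: α has equation 12x - 15y = 180.
λ = (n·Q − d)/|n|² = (-66 − 180)/369 = -2/3.
Reflection = Q − 2λn = (-3, 2, -3) − (-4/3)·(12, -15, 0) = (13, -18, -3).

(13, -18, -3)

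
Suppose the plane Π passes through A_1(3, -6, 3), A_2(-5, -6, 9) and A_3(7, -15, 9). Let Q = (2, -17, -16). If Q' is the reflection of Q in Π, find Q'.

A_1A_2 = (-8, 0, 6), A_1A_3 = (4, -9, 6); a normal to Π is A_1A_2 × A_1A_3 = (54, 72, 72).
Using A_1: Π has equation 54x + 72y + 72z = -54.
λ = (n·Q − d)/|n|² = (-2268 − (-54))/13284 = -1/6.
Reflection = Q − 2λn = (2, -17, -16) − (-1/3)·(54, 72, 72) = (20, 7, 8).

(20, 7, 8)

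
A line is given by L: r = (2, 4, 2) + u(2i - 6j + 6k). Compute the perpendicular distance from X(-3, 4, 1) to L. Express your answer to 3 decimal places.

4.757

Taking (2, 4, 2) on L with direction v = (2, -6, 6): w = X − (2, 4, 2) = (-5, 0, -1), and w × v = (-6, 28, 30).
Distance = |w × v| / |v| = √1720 / √76 ≈ 4.757.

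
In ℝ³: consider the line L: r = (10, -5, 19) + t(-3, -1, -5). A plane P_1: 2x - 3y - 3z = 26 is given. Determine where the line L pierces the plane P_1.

Substitute r = (10, -5, 19) + t(-3, -1, -5) into the plane: -22 + 12t = 26, so t = 4.
Intersection: (10, -5, 19) + 4·(-3, -1, -5) = (-2, -9, -1).

(-2, -9, -1)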